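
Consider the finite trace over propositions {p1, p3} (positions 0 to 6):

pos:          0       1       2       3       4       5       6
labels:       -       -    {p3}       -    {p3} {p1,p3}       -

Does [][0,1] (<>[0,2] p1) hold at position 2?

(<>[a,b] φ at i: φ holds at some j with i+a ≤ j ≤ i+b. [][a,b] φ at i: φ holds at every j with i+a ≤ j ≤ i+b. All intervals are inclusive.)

False

Check <>[0,2] p1 at every j in [2,3]:
  j=2: fails (none in [2,4])
  j=3: holds (witness at 5)
Fails at j=2 → formula fails.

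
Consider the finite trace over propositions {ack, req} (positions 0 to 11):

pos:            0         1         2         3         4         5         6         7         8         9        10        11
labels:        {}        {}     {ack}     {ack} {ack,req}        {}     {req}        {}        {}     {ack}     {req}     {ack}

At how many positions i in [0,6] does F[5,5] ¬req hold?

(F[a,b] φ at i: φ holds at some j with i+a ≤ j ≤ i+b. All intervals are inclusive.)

5

Evaluate at each i in [0,6]:
  i=0: ✓ (witness j=5)
  i=1: ✗ (none in [6,6])
  i=2: ✓ (witness j=7)
  i=3: ✓ (witness j=8)
  i=4: ✓ (witness j=9)
  i=5: ✗ (none in [10,10])
  i=6: ✓ (witness j=11)
Positions where it holds: {0, 2, 3, 4, 6} → 5.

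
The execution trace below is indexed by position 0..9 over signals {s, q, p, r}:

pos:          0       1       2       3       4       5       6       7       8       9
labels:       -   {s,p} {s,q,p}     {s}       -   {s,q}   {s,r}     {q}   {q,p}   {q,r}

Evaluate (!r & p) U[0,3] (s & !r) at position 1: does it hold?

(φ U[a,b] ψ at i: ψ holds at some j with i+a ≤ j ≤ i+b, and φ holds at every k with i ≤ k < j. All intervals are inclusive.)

True

Need some j in [1,4] with (s & !r), and (!r & p) at every k in [1,j-1].
  j=1: (s & !r) holds; no prefix to check → satisfied.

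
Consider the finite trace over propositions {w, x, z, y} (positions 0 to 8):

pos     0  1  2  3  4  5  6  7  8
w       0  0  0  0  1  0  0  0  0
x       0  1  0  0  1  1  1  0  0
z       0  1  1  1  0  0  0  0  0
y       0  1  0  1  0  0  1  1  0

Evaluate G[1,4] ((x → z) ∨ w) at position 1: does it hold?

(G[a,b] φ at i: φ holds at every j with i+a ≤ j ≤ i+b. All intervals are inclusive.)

Check ((x → z) ∨ w) at every j in [2,5]:
  j=2: true
  j=3: true
  j=4: true
  j=5: false
Fails at j=5 → formula fails.

No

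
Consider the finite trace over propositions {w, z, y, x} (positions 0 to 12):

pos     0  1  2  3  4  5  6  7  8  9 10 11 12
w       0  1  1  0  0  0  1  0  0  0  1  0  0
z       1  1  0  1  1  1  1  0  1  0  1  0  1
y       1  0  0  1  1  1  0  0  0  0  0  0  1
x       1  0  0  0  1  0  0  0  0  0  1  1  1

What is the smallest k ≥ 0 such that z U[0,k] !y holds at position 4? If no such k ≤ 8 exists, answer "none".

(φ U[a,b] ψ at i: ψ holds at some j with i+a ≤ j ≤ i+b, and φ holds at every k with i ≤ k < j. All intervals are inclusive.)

Need earliest j ≥ 4 with !y, and z at every k in [4,j-1].
  j=4: rhs fails.
  j=5: rhs fails.
  j=6: rhs holds; lhs holds on [4,5]. k = 2.

2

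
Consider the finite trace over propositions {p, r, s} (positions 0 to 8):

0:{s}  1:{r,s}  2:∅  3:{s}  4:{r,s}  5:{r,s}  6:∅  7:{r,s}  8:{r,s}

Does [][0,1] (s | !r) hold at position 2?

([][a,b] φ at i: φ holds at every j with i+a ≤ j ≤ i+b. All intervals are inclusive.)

Check (s | !r) at every j in [2,3]:
  j=2: true
  j=3: true
All positions satisfy it → formula holds.

True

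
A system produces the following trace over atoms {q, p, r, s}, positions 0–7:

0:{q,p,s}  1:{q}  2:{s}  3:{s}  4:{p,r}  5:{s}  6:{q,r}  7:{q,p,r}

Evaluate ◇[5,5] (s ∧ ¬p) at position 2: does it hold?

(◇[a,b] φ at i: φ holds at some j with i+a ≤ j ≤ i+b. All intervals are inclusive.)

False

Check (s ∧ ¬p) at each j in [7,7]:
  j=7: false
No position in the window satisfies it → formula fails.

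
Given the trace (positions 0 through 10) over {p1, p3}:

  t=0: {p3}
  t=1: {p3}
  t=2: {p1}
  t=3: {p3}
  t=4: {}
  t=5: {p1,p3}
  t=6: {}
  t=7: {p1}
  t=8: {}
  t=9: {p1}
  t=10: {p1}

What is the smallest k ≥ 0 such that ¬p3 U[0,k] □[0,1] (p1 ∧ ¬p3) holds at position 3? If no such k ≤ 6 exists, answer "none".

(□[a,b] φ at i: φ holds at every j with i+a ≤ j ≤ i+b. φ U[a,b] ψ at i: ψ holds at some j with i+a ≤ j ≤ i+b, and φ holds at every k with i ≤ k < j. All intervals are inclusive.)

none

Need earliest j ≥ 3 with □[0,1] (p1 ∧ ¬p3), and ¬p3 at every k in [3,j-1].
  j=3: rhs fails.
  j=4: rhs fails.
  j=5: rhs fails.
  j=6: rhs fails.
  j=7: rhs fails.
  j=8: rhs fails.
  j=9: rhs holds but lhs fails at k=3.
No witness within the range → none.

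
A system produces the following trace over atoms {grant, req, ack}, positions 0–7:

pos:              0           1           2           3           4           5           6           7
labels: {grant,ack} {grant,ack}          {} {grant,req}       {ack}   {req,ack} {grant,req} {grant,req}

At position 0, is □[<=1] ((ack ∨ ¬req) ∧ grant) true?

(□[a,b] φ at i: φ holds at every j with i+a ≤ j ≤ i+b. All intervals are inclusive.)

Check ((ack ∨ ¬req) ∧ grant) at every j in [0,1]:
  j=0: true
  j=1: true
All positions satisfy it → formula holds.

Yes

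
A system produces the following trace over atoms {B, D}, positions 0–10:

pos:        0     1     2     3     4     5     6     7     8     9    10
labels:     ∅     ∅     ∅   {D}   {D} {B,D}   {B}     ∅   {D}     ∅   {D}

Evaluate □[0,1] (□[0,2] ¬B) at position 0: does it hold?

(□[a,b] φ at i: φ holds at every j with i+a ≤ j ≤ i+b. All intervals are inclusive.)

Check □[0,2] ¬B at every j in [0,1]:
  j=0: holds on [0,2]
  j=1: holds on [1,3]
All positions satisfy it → formula holds.

True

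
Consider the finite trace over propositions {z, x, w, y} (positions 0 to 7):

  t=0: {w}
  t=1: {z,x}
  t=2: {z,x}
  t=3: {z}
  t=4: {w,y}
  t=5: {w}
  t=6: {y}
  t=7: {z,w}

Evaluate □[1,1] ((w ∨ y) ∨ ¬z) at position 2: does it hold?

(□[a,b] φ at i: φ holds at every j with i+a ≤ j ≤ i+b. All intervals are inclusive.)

Check ((w ∨ y) ∨ ¬z) at every j in [3,3]:
  j=3: false
Fails at j=3 → formula fails.

No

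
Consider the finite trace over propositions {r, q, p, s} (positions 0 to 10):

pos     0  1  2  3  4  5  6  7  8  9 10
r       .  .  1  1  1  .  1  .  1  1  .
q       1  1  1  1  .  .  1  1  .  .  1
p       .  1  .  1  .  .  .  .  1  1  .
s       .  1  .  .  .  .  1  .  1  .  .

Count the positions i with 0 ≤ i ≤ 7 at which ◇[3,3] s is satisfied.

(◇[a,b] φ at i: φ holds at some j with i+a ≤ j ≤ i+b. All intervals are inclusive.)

2

Evaluate at each i in [0,7]:
  i=0: ✗ (none in [3,3])
  i=1: ✗ (none in [4,4])
  i=2: ✗ (none in [5,5])
  i=3: ✓ (witness j=6)
  i=4: ✗ (none in [7,7])
  i=5: ✓ (witness j=8)
  i=6: ✗ (none in [9,9])
  i=7: ✗ (none in [10,10])
Positions where it holds: {3, 5} → 2.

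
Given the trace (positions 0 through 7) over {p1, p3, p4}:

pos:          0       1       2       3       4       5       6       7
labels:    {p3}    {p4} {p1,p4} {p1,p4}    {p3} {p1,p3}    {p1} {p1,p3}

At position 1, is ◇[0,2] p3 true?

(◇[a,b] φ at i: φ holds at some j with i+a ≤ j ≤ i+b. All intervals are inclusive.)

Does not hold

Check p3 at each j in [1,3]:
  j=1: false
  j=2: false
  j=3: false
No position in the window satisfies it → formula fails.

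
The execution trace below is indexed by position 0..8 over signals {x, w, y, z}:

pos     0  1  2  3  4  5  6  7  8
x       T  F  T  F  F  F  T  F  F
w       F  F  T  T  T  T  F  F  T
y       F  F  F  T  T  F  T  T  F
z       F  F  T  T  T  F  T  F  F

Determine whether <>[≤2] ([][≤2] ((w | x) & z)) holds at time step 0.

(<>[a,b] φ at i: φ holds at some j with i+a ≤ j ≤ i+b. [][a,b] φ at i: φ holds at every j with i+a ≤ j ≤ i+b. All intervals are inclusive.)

Yes

Check [][≤2] ((w | x) & z) at each j in [0,2]:
  j=0: fails at 0
  j=1: fails at 1
  j=2: holds on [2,4]
Found at j=2 → formula holds.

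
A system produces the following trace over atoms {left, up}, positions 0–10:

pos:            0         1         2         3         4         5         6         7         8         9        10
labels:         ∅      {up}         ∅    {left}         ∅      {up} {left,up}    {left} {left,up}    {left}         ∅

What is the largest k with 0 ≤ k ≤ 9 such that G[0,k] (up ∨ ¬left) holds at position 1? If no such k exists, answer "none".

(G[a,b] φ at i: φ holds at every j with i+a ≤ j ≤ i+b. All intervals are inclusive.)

1

(up ∨ ¬left) must hold from j=1 onward; find where it first fails.
  j=1: holds
  j=2: holds
  j=3: fails
Holds on [1,2], so largest k = 1.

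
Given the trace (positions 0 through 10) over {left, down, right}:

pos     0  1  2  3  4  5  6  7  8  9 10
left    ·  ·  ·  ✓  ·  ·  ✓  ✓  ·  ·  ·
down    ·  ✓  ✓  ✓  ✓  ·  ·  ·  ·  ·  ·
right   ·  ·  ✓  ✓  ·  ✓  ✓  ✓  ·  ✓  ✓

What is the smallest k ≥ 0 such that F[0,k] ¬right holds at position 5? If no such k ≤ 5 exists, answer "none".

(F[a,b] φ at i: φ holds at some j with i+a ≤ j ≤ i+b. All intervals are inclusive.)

Scan j = 5,6,… for ¬right:
  j=5: fails
  j=6: fails
  j=7: fails
  j=8: holds
First hit at j=8, so smallest k = 8-5 = 3.

3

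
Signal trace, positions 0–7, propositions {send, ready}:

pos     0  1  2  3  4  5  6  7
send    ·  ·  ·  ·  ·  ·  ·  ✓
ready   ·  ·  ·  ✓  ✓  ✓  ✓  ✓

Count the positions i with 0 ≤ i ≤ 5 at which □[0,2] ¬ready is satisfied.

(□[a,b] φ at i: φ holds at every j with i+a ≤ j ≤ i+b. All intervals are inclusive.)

Evaluate at each i in [0,5]:
  i=0: ✓ (all of [0,2])
  i=1: ✗ (fails at j=3)
  i=2: ✗ (fails at j=3)
  i=3: ✗ (fails at j=3)
  i=4: ✗ (fails at j=4)
  i=5: ✗ (fails at j=5)
Positions where it holds: {0} → 1.

1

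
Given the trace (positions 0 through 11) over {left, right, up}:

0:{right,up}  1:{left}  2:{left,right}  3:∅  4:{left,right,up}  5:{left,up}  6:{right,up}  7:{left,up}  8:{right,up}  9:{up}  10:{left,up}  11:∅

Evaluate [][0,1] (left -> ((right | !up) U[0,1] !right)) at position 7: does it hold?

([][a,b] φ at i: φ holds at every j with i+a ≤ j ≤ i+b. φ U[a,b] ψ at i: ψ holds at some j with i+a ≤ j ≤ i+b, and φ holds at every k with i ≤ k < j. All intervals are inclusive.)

True

Check (left -> ((right | !up) U[0,1] !right)) at every j in [7,8]:
  j=7: antecedent true; consequent holds → ✓
  j=8: antecedent false → ✓
All positions satisfy it → formula holds.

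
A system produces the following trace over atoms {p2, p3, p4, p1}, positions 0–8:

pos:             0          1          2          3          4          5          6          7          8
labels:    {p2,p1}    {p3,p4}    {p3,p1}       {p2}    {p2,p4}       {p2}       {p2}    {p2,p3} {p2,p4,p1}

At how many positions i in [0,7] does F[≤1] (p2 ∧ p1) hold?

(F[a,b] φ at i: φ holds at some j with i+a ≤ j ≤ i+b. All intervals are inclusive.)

2

Evaluate at each i in [0,7]:
  i=0: ✓ (witness j=0)
  i=1: ✗ (none in [1,2])
  i=2: ✗ (none in [2,3])
  i=3: ✗ (none in [3,4])
  i=4: ✗ (none in [4,5])
  i=5: ✗ (none in [5,6])
  i=6: ✗ (none in [6,7])
  i=7: ✓ (witness j=8)
Positions where it holds: {0, 7} → 2.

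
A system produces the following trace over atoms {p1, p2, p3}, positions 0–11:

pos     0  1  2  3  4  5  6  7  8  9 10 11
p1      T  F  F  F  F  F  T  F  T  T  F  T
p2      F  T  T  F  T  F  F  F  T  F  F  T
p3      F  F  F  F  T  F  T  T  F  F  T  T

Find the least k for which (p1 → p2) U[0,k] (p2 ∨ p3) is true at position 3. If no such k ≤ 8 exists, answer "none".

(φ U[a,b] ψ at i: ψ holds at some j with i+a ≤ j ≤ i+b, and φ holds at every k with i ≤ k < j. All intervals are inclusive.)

Need earliest j ≥ 3 with (p2 ∨ p3), and (p1 → p2) at every k in [3,j-1].
  j=3: rhs fails.
  j=4: rhs holds; lhs holds on [3,3]. k = 1.

1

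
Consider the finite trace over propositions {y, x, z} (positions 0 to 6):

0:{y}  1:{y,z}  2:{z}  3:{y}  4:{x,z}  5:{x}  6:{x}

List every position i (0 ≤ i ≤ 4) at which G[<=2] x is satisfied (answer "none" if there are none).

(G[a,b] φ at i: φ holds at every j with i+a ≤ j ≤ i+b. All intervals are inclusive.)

4

Evaluate at each i in [0,4]:
  i=0: ✗ (fails at j=0)
  i=1: ✗ (fails at j=1)
  i=2: ✗ (fails at j=2)
  i=3: ✗ (fails at j=3)
  i=4: ✓ (all of [4,6])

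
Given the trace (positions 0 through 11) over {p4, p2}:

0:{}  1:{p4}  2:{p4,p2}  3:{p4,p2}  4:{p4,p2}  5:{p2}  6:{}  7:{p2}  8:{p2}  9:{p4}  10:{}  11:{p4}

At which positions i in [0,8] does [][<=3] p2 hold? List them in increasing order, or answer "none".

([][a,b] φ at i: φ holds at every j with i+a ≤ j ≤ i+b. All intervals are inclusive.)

Evaluate at each i in [0,8]:
  i=0: ✗ (fails at j=0)
  i=1: ✗ (fails at j=1)
  i=2: ✓ (all of [2,5])
  i=3: ✗ (fails at j=6)
  i=4: ✗ (fails at j=6)
  i=5: ✗ (fails at j=6)
  i=6: ✗ (fails at j=6)
  i=7: ✗ (fails at j=9)
  i=8: ✗ (fails at j=9)

2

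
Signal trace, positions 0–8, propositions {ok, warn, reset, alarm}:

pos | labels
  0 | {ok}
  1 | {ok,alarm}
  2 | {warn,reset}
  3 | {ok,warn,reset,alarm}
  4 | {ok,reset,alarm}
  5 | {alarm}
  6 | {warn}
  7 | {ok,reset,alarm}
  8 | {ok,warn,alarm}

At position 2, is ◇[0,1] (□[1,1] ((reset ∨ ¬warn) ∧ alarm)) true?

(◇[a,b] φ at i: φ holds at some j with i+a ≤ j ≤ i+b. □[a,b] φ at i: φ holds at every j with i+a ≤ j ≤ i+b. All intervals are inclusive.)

Check □[1,1] ((reset ∨ ¬warn) ∧ alarm) at each j in [2,3]:
  j=2: holds on [3,3]
  j=3: holds on [4,4]
Found at j=2 → formula holds.

Yes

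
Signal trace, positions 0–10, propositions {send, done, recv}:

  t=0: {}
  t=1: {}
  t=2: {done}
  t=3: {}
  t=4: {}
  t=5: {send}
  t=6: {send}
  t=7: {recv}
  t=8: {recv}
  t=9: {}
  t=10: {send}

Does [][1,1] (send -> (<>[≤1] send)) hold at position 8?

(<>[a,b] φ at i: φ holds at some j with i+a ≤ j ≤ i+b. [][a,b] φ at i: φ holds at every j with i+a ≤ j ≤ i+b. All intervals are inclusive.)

Check (send -> (<>[≤1] send)) at every j in [9,9]:
  j=9: antecedent false → ✓
All positions satisfy it → formula holds.

True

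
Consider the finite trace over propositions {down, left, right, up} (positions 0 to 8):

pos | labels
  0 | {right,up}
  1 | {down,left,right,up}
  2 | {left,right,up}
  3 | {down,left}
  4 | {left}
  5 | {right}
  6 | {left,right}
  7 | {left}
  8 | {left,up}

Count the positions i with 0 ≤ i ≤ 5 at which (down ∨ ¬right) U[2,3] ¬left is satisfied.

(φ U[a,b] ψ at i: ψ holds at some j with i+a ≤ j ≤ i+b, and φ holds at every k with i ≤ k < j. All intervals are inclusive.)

1

Evaluate at each i in [0,5]:
  i=0: ✗ (no rhs in [2,3])
  i=1: ✗ (no rhs in [3,4])
  i=2: ✗ (lhs fails at k=2 before rhs at j=5)
  i=3: ✓ (rhs at j=5; lhs holds on [3,4])
  i=4: ✗ (no rhs in [6,7])
  i=5: ✗ (no rhs in [7,8])
Positions where it holds: {3} → 1.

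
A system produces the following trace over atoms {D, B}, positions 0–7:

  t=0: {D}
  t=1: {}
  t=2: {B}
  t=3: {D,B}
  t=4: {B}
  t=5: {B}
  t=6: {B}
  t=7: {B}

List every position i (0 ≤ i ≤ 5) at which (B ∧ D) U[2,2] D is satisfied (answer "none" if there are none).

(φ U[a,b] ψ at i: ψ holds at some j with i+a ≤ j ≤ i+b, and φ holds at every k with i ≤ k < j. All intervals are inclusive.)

Evaluate at each i in [0,5]:
  i=0: ✗ (no rhs in [2,2])
  i=1: ✗ (lhs fails at k=1 before rhs at j=3)
  i=2: ✗ (no rhs in [4,4])
  i=3: ✗ (no rhs in [5,5])
  i=4: ✗ (no rhs in [6,6])
  i=5: ✗ (no rhs in [7,7])

none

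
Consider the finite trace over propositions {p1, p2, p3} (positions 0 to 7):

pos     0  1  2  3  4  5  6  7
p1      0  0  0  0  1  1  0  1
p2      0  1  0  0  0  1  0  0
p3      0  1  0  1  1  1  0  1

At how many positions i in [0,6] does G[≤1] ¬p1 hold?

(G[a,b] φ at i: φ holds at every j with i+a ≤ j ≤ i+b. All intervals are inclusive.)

3

Evaluate at each i in [0,6]:
  i=0: ✓ (all of [0,1])
  i=1: ✓ (all of [1,2])
  i=2: ✓ (all of [2,3])
  i=3: ✗ (fails at j=4)
  i=4: ✗ (fails at j=4)
  i=5: ✗ (fails at j=5)
  i=6: ✗ (fails at j=7)
Positions where it holds: {0, 1, 2} → 3.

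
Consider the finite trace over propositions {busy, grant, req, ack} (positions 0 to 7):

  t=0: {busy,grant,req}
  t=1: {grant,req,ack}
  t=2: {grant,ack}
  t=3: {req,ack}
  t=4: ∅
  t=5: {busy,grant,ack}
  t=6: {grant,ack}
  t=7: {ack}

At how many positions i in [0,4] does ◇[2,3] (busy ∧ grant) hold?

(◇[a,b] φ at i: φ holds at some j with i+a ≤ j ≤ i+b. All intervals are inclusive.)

2

Evaluate at each i in [0,4]:
  i=0: ✗ (none in [2,3])
  i=1: ✗ (none in [3,4])
  i=2: ✓ (witness j=5)
  i=3: ✓ (witness j=5)
  i=4: ✗ (none in [6,7])
Positions where it holds: {2, 3} → 2.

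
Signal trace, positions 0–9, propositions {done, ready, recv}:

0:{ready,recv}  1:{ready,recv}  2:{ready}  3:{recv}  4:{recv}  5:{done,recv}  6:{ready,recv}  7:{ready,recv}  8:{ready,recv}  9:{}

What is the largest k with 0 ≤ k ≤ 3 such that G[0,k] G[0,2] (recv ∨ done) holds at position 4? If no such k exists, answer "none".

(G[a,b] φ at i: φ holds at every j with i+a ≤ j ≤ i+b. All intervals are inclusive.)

G[0,2] (recv ∨ done) must hold from j=4 onward; find where it first fails.
  j=4: holds
  j=5: holds
  j=6: holds
  j=7: fails
Holds on [4,6], so largest k = 2.

2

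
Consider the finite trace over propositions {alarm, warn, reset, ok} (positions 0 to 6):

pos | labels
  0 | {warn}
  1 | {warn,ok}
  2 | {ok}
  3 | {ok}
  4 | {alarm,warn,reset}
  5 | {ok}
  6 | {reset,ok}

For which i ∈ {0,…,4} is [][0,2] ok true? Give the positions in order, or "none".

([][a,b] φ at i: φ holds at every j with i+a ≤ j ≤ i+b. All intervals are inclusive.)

Evaluate at each i in [0,4]:
  i=0: ✗ (fails at j=0)
  i=1: ✓ (all of [1,3])
  i=2: ✗ (fails at j=4)
  i=3: ✗ (fails at j=4)
  i=4: ✗ (fails at j=4)

1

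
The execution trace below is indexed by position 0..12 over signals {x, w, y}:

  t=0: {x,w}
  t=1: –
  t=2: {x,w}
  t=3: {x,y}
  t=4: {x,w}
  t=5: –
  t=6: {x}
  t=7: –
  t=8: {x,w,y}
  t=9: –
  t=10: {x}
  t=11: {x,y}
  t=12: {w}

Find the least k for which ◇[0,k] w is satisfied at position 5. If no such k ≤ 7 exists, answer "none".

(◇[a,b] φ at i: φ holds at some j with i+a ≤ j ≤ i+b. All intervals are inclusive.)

Scan j = 5,6,… for w:
  j=5: fails
  j=6: fails
  j=7: fails
  j=8: holds
First hit at j=8, so smallest k = 8-5 = 3.

3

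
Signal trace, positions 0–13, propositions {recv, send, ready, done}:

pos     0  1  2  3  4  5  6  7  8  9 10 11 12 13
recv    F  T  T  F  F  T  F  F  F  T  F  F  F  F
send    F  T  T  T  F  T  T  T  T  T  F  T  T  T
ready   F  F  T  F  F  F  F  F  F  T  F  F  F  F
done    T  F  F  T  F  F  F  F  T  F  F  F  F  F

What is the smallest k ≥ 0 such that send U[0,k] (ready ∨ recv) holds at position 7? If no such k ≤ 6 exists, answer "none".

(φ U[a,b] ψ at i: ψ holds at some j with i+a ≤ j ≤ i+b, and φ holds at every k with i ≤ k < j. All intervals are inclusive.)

2

Need earliest j ≥ 7 with (ready ∨ recv), and send at every k in [7,j-1].
  j=7: rhs fails.
  j=8: rhs fails.
  j=9: rhs holds; lhs holds on [7,8]. k = 2.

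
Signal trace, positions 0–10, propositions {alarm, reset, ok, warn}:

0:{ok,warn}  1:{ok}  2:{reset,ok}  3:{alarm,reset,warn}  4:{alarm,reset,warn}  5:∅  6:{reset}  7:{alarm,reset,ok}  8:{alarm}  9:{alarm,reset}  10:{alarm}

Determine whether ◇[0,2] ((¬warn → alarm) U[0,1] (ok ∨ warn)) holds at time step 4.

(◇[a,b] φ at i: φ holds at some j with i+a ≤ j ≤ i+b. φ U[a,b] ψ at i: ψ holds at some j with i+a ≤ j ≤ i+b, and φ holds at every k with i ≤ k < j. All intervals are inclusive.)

Check ((¬warn → alarm) U[0,1] (ok ∨ warn)) at each j in [4,6]:
  j=4: holds
  j=5: fails
  j=6: fails
Found at j=4 → formula holds.

Holds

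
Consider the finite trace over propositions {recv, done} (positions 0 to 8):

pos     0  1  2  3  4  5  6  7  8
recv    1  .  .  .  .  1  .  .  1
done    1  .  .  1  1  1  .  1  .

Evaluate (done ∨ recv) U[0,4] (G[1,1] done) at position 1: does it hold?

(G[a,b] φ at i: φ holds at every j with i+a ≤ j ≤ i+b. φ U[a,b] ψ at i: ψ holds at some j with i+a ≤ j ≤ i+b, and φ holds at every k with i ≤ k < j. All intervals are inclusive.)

Need some j in [1,5] with G[1,1] done, and (done ∨ recv) at every k in [1,j-1].
  j=1: G[1,1] done — fails at 2.
  j=2: G[1,1] done holds, but (done ∨ recv) fails at k=1 → not this j.
  j=3: G[1,1] done holds, but (done ∨ recv) fails at k=1 → not this j.
  j=4: G[1,1] done holds, but (done ∨ recv) fails at k=1 → not this j.
  j=5: G[1,1] done — fails at 6.
No j in the window works → until fails.

False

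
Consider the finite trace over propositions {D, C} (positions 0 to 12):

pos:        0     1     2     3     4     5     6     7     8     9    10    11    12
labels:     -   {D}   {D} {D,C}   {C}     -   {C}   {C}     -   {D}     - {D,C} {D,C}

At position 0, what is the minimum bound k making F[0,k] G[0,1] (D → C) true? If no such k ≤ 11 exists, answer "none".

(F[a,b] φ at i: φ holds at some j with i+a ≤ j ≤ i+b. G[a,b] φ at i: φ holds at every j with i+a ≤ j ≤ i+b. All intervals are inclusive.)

Scan j = 0,1,… for G[0,1] (D → C):
  j=0: fails
  j=1: fails
  j=2: fails
  j=3: holds
First hit at j=3, so smallest k = 3-0 = 3.

3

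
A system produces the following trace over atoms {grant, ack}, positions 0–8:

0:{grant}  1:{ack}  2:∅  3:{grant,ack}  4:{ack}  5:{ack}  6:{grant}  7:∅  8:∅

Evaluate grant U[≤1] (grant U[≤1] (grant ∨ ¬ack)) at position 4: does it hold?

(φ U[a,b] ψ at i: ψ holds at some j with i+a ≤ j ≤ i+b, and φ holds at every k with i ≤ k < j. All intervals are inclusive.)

Need some j in [4,5] with (grant U[≤1] (grant ∨ ¬ack)), and grant at every k in [4,j-1].
  j=4: (grant U[≤1] (grant ∨ ¬ack)) — fails.
  j=5: (grant U[≤1] (grant ∨ ¬ack)) — fails.
No j in the window works → until fails.

False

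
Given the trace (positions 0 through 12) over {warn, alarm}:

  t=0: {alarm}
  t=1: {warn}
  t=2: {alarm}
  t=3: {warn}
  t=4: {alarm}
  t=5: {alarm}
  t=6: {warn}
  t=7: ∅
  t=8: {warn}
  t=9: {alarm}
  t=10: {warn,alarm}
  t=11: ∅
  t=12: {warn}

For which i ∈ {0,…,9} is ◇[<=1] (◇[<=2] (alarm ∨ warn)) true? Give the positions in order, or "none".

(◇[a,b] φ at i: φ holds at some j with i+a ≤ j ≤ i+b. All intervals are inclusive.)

Evaluate at each i in [0,9]:
  i=0: ✓ (witness j=0)
  i=1: ✓ (witness j=1)
  i=2: ✓ (witness j=2)
  i=3: ✓ (witness j=3)
  i=4: ✓ (witness j=4)
  i=5: ✓ (witness j=5)
  i=6: ✓ (witness j=6)
  i=7: ✓ (witness j=7)
  i=8: ✓ (witness j=8)
  i=9: ✓ (witness j=9)

0, 1, 2, 3, 4, 5, 6, 7, 8, 9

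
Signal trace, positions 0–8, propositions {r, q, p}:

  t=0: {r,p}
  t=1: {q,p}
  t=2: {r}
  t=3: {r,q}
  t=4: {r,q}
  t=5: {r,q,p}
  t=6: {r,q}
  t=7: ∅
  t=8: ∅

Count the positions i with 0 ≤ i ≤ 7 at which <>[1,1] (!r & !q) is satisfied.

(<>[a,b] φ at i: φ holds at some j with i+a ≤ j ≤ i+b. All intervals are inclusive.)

2

Evaluate at each i in [0,7]:
  i=0: ✗ (none in [1,1])
  i=1: ✗ (none in [2,2])
  i=2: ✗ (none in [3,3])
  i=3: ✗ (none in [4,4])
  i=4: ✗ (none in [5,5])
  i=5: ✗ (none in [6,6])
  i=6: ✓ (witness j=7)
  i=7: ✓ (witness j=8)
Positions where it holds: {6, 7} → 2.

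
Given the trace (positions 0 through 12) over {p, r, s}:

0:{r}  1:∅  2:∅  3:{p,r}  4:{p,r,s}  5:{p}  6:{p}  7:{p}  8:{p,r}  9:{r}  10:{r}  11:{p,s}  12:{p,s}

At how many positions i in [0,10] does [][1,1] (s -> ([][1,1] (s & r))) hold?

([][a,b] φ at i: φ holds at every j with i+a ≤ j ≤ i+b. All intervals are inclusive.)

Evaluate at each i in [0,10]:
  i=0: ✓ (all of [1,1])
  i=1: ✓ (all of [2,2])
  i=2: ✓ (all of [3,3])
  i=3: ✗ (fails at j=4)
  i=4: ✓ (all of [5,5])
  i=5: ✓ (all of [6,6])
  i=6: ✓ (all of [7,7])
  i=7: ✓ (all of [8,8])
  i=8: ✓ (all of [9,9])
  i=9: ✓ (all of [10,10])
  i=10: ✗ (fails at j=11)
Positions where it holds: {0, 1, 2, 4, 5, 6, 7, 8, 9} → 9.

9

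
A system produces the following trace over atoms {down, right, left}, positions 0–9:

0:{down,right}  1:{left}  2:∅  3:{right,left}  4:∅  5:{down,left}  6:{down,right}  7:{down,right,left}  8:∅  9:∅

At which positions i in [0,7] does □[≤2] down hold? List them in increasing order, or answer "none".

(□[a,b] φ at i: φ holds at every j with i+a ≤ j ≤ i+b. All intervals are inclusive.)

5

Evaluate at each i in [0,7]:
  i=0: ✗ (fails at j=1)
  i=1: ✗ (fails at j=1)
  i=2: ✗ (fails at j=2)
  i=3: ✗ (fails at j=3)
  i=4: ✗ (fails at j=4)
  i=5: ✓ (all of [5,7])
  i=6: ✗ (fails at j=8)
  i=7: ✗ (fails at j=8)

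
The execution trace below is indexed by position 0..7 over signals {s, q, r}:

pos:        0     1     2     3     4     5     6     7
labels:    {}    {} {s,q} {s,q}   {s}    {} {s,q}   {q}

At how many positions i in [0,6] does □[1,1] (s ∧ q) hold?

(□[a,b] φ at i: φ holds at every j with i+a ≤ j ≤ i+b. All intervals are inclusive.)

Evaluate at each i in [0,6]:
  i=0: ✗ (fails at j=1)
  i=1: ✓ (all of [2,2])
  i=2: ✓ (all of [3,3])
  i=3: ✗ (fails at j=4)
  i=4: ✗ (fails at j=5)
  i=5: ✓ (all of [6,6])
  i=6: ✗ (fails at j=7)
Positions where it holds: {1, 2, 5} → 3.

3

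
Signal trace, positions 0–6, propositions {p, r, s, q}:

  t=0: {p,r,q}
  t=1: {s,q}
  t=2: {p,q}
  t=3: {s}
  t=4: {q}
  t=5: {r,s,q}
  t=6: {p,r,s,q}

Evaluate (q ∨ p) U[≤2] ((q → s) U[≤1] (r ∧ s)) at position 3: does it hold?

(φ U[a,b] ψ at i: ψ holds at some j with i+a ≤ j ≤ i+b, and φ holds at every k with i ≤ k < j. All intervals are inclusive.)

Need some j in [3,5] with ((q → s) U[≤1] (r ∧ s)), and (q ∨ p) at every k in [3,j-1].
  j=3: ((q → s) U[≤1] (r ∧ s)) — fails.
  j=4: ((q → s) U[≤1] (r ∧ s)) — fails.
  j=5: ((q → s) U[≤1] (r ∧ s)) holds, but (q ∨ p) fails at k=3 → not this j.
No j in the window works → until fails.

Does not hold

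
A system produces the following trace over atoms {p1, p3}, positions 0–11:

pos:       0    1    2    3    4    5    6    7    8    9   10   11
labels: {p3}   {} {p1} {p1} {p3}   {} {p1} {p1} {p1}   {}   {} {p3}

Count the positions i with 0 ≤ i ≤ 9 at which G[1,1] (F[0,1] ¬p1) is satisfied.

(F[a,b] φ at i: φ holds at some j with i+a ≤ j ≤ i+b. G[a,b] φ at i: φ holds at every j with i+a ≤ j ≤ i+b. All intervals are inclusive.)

Evaluate at each i in [0,9]:
  i=0: ✓ (all of [1,1])
  i=1: ✗ (fails at j=2)
  i=2: ✓ (all of [3,3])
  i=3: ✓ (all of [4,4])
  i=4: ✓ (all of [5,5])
  i=5: ✗ (fails at j=6)
  i=6: ✗ (fails at j=7)
  i=7: ✓ (all of [8,8])
  i=8: ✓ (all of [9,9])
  i=9: ✓ (all of [10,10])
Positions where it holds: {0, 2, 3, 4, 7, 8, 9} → 7.

7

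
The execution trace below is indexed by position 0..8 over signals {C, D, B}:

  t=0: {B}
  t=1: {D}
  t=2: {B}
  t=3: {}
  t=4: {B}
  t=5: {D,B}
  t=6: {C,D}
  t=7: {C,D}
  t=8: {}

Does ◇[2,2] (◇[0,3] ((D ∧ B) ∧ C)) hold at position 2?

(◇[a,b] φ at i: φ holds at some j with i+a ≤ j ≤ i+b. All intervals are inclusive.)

Check ◇[0,3] ((D ∧ B) ∧ C) at each j in [4,4]:
  j=4: fails (none in [4,7])
No position in the window satisfies it → formula fails.

No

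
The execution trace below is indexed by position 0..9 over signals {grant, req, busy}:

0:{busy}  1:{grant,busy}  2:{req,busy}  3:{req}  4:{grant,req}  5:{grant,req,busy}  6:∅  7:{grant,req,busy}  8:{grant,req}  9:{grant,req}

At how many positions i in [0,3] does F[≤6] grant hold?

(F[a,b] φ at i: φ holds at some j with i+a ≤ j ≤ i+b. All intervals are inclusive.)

4

Evaluate at each i in [0,3]:
  i=0: ✓ (witness j=1)
  i=1: ✓ (witness j=1)
  i=2: ✓ (witness j=4)
  i=3: ✓ (witness j=4)
Positions where it holds: {0, 1, 2, 3} → 4.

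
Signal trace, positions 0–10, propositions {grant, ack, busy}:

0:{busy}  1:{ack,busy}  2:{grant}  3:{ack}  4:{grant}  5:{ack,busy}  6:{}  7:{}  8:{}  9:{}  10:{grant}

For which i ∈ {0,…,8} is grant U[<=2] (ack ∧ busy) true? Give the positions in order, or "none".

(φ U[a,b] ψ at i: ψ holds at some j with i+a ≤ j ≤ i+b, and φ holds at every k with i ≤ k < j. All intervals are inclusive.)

Evaluate at each i in [0,8]:
  i=0: ✗ (lhs fails at k=0 before rhs at j=1)
  i=1: ✓ (rhs at j=1)
  i=2: ✗ (no rhs in [2,4])
  i=3: ✗ (lhs fails at k=3 before rhs at j=5)
  i=4: ✓ (rhs at j=5; lhs holds on [4,4])
  i=5: ✓ (rhs at j=5)
  i=6: ✗ (no rhs in [6,8])
  i=7: ✗ (no rhs in [7,9])
  i=8: ✗ (no rhs in [8,10])

1, 4, 5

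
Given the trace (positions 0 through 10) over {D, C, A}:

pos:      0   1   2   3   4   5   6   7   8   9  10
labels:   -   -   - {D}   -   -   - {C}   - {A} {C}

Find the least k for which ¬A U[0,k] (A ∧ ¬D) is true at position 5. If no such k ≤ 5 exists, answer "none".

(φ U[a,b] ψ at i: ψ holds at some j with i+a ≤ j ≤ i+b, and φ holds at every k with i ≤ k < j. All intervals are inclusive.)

Need earliest j ≥ 5 with (A ∧ ¬D), and ¬A at every k in [5,j-1].
  j=5: rhs fails.
  j=6: rhs fails.
  j=7: rhs fails.
  j=8: rhs fails.
  j=9: rhs holds; lhs holds on [5,8]. k = 4.

4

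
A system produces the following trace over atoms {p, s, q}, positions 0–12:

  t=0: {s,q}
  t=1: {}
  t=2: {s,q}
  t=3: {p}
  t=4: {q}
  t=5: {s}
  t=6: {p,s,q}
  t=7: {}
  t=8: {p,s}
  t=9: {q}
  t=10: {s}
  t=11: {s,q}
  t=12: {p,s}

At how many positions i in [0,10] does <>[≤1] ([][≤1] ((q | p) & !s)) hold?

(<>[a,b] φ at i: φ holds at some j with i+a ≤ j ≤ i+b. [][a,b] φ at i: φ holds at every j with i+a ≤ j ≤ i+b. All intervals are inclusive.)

Evaluate at each i in [0,10]:
  i=0: ✗ (none in [0,1])
  i=1: ✗ (none in [1,2])
  i=2: ✓ (witness j=3)
  i=3: ✓ (witness j=3)
  i=4: ✗ (none in [4,5])
  i=5: ✗ (none in [5,6])
  i=6: ✗ (none in [6,7])
  i=7: ✗ (none in [7,8])
  i=8: ✗ (none in [8,9])
  i=9: ✗ (none in [9,10])
  i=10: ✗ (none in [10,11])
Positions where it holds: {2, 3} → 2.

2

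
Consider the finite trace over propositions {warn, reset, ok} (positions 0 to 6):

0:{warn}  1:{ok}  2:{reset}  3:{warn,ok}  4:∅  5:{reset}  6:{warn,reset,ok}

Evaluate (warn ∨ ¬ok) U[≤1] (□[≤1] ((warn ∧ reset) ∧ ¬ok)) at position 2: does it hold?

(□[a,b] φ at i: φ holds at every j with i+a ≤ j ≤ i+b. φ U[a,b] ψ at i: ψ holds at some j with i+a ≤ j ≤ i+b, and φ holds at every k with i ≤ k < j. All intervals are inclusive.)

False

Need some j in [2,3] with □[≤1] ((warn ∧ reset) ∧ ¬ok), and (warn ∨ ¬ok) at every k in [2,j-1].
  j=2: □[≤1] ((warn ∧ reset) ∧ ¬ok) — fails at 2.
  j=3: □[≤1] ((warn ∧ reset) ∧ ¬ok) — fails at 3.
No j in the window works → until fails.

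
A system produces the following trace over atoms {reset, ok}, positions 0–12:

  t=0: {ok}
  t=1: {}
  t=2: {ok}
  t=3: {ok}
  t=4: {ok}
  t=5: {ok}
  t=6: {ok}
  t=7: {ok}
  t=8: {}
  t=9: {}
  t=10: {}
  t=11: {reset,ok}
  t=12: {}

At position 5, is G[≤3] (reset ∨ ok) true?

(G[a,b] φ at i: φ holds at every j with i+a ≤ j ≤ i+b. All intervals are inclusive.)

Check (reset ∨ ok) at every j in [5,8]:
  j=5: true
  j=6: true
  j=7: true
  j=8: false
Fails at j=8 → formula fails.

Does not hold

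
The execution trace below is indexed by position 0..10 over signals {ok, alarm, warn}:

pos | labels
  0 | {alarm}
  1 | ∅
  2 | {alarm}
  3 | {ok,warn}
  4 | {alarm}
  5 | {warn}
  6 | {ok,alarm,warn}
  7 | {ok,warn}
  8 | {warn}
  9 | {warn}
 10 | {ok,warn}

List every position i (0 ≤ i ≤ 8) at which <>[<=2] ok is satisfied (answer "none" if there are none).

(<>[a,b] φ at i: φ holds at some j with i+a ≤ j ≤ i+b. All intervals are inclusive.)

1, 2, 3, 4, 5, 6, 7, 8

Evaluate at each i in [0,8]:
  i=0: ✗ (none in [0,2])
  i=1: ✓ (witness j=3)
  i=2: ✓ (witness j=3)
  i=3: ✓ (witness j=3)
  i=4: ✓ (witness j=6)
  i=5: ✓ (witness j=6)
  i=6: ✓ (witness j=6)
  i=7: ✓ (witness j=7)
  i=8: ✓ (witness j=10)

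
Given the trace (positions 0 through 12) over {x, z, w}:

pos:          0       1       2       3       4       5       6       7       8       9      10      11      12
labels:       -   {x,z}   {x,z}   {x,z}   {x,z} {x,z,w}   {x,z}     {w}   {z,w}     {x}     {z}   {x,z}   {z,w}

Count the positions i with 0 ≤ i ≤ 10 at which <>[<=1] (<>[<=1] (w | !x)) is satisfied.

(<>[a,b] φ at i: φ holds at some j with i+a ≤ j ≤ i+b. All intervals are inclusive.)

9

Evaluate at each i in [0,10]:
  i=0: ✓ (witness j=0)
  i=1: ✗ (none in [1,2])
  i=2: ✗ (none in [2,3])
  i=3: ✓ (witness j=4)
  i=4: ✓ (witness j=4)
  i=5: ✓ (witness j=5)
  i=6: ✓ (witness j=6)
  i=7: ✓ (witness j=7)
  i=8: ✓ (witness j=8)
  i=9: ✓ (witness j=9)
  i=10: ✓ (witness j=10)
Positions where it holds: {0, 3, 4, 5, 6, 7, 8, 9, 10} → 9.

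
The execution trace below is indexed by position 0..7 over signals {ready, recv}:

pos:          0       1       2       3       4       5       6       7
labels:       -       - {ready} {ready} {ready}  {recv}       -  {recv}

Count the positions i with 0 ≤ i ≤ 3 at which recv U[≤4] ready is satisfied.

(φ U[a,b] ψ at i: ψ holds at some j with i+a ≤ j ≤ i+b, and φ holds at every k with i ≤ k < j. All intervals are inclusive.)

2

Evaluate at each i in [0,3]:
  i=0: ✗ (lhs fails at k=0 before rhs at j=2)
  i=1: ✗ (lhs fails at k=1 before rhs at j=2)
  i=2: ✓ (rhs at j=2)
  i=3: ✓ (rhs at j=3)
Positions where it holds: {2, 3} → 2.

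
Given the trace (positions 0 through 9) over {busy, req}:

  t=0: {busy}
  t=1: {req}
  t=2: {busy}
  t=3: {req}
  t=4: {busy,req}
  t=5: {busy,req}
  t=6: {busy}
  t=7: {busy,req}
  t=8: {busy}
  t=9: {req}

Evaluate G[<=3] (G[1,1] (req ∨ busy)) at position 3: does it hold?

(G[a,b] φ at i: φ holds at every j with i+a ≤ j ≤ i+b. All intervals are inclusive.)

Check G[1,1] (req ∨ busy) at every j in [3,6]:
  j=3: holds on [4,4]
  j=4: holds on [5,5]
  j=5: holds on [6,6]
  j=6: holds on [7,7]
All positions satisfy it → formula holds.

True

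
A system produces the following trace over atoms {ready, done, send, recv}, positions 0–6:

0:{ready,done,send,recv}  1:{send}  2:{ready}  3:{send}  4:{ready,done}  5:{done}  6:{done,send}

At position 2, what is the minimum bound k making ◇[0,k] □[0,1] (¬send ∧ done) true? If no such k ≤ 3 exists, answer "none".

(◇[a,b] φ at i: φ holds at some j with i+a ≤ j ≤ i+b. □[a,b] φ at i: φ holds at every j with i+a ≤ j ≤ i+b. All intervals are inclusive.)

2

Scan j = 2,3,… for □[0,1] (¬send ∧ done):
  j=2: fails
  j=3: fails
  j=4: holds
First hit at j=4, so smallest k = 4-2 = 2.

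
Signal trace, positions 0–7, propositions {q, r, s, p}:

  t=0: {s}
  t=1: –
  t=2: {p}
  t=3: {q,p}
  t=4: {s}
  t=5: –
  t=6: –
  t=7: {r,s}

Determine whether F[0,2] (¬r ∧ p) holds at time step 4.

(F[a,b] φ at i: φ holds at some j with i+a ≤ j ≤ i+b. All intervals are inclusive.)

False

Check (¬r ∧ p) at each j in [4,6]:
  j=4: false
  j=5: false
  j=6: false
No position in the window satisfies it → formula fails.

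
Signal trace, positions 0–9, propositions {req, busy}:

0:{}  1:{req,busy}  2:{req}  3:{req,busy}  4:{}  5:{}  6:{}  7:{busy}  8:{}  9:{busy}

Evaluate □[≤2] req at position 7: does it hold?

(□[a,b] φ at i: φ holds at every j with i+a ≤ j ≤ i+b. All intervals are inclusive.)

Does not hold

Check req at every j in [7,9]:
  j=7: false
  j=8: false
  j=9: false
Fails at j=7 → formula fails.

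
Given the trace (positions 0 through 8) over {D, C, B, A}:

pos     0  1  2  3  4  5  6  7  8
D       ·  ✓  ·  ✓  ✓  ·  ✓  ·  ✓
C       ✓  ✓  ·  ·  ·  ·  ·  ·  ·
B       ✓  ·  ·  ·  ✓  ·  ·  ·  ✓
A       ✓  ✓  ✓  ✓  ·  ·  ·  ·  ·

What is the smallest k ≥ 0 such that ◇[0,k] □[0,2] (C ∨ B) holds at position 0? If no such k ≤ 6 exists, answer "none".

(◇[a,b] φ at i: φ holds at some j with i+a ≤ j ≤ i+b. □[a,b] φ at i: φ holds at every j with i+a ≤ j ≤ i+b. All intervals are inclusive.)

none

Scan j = 0,1,… for □[0,2] (C ∨ B):
  j=0: fails
  j=1: fails
  j=2: fails
  j=3: fails
  j=4: fails
  j=5: fails
  j=6: fails
No j in [0,6] satisfies it → none.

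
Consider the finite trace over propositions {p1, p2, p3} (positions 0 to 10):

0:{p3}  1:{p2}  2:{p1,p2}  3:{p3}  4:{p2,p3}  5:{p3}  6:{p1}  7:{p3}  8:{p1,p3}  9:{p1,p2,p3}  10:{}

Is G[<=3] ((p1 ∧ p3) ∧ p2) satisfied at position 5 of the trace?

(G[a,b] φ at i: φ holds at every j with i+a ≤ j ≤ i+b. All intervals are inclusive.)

Check ((p1 ∧ p3) ∧ p2) at every j in [5,8]:
  j=5: false
  j=6: false
  j=7: false
  j=8: false
Fails at j=5 → formula fails.

False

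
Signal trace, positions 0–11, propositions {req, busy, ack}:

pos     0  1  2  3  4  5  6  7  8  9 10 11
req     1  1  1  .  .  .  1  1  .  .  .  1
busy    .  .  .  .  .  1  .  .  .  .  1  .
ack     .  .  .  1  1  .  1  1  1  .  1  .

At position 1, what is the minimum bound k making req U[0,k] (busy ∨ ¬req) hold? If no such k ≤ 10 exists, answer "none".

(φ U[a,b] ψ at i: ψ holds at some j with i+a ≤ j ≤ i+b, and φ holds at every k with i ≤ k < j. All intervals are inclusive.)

Need earliest j ≥ 1 with (busy ∨ ¬req), and req at every k in [1,j-1].
  j=1: rhs fails.
  j=2: rhs fails.
  j=3: rhs holds; lhs holds on [1,2]. k = 2.

2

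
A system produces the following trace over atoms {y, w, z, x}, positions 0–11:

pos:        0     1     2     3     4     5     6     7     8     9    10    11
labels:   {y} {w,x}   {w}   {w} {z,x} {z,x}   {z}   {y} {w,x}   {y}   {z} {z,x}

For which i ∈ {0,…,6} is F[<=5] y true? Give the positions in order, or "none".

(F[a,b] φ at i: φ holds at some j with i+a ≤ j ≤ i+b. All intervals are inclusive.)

Evaluate at each i in [0,6]:
  i=0: ✓ (witness j=0)
  i=1: ✗ (none in [1,6])
  i=2: ✓ (witness j=7)
  i=3: ✓ (witness j=7)
  i=4: ✓ (witness j=7)
  i=5: ✓ (witness j=7)
  i=6: ✓ (witness j=7)

0, 2, 3, 4, 5, 6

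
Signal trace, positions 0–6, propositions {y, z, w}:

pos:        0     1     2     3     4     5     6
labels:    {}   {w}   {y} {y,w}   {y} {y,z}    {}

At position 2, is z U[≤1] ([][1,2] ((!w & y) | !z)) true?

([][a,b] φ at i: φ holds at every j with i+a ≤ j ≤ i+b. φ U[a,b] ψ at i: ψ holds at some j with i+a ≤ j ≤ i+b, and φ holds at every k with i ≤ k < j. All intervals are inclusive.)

Need some j in [2,3] with [][1,2] ((!w & y) | !z), and z at every k in [2,j-1].
  j=2: [][1,2] ((!w & y) | !z) holds; no prefix to check → satisfied.

True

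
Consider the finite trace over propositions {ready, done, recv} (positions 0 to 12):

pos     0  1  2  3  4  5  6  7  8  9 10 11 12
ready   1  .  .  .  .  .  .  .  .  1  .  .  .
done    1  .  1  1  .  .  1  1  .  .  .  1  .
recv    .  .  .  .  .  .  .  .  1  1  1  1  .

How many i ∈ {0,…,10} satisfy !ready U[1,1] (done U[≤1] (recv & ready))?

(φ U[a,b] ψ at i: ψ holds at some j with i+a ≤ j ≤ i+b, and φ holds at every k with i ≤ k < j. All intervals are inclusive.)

Evaluate at each i in [0,10]:
  i=0: ✗ (no rhs in [1,1])
  i=1: ✗ (no rhs in [2,2])
  i=2: ✗ (no rhs in [3,3])
  i=3: ✗ (no rhs in [4,4])
  i=4: ✗ (no rhs in [5,5])
  i=5: ✗ (no rhs in [6,6])
  i=6: ✗ (no rhs in [7,7])
  i=7: ✗ (no rhs in [8,8])
  i=8: ✓ (rhs at j=9; lhs holds on [8,8])
  i=9: ✗ (no rhs in [10,10])
  i=10: ✗ (no rhs in [11,11])
Positions where it holds: {8} → 1.

1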